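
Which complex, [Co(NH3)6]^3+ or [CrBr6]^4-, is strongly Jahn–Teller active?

[Co(NH3)6]^3+: Summing ligand charges against the +3 overall charge gives an oxidation state of +3 for cobalt. Co sits in group 9, so the d-electron count is 9 − 3 = 6. Co(III) has an exceptionally large octahedral splitting and is low-spin with essentially every ligand except fluoride. The d⁶ configuration leaves the e_g set evenly filled (or empty) — no strong Jahn–Teller driving force.
[CrBr6]^4-: Ligand charges: each bromide is −1. With an overall charge of −4 the chromium centre must be in the +2 oxidation state. Group 6 minus oxidation state 2 gives a d⁴ configuration. Bromide is a weak-field ligand for a first-row metal, so the complex is high-spin. The t₂g³e_g¹ (high-spin) configuration has an unevenly filled e_g set; the Jahn–Teller theorem predicts a tetragonal distortion (typically axial elongation) to lift the degeneracy.

[CrBr6]^4-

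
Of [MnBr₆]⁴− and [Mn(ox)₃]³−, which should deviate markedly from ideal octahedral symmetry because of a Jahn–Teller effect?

[MnBr₆]⁴−: Summing ligand charges against the −4 overall charge gives an oxidation state of +2 for manganese. Manganese is a group-7 element; Mn(II) is therefore d⁵. Bromide is a weak-field ligand for a first-row metal, so the complex is high-spin. The d⁵ configuration leaves the e_g set evenly filled (or empty) — no strong Jahn–Teller driving force.
[Mn(ox)₃]³−: Ligand charges: each oxalate is −2. With an overall charge of −3 the manganese centre must be in the +3 oxidation state. Manganese is a group-7 element; Mn(III) is therefore d⁴. Oxalate is a weak-field ligand for a first-row metal, so the complex is high-spin. The t₂g³e_g¹ (high-spin) configuration has an unevenly filled e_g set; the Jahn–Teller theorem predicts a tetragonal distortion (typically axial elongation) to lift the degeneracy.

[Mn(ox)₃]³−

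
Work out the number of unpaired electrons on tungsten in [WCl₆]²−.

2

Ligand charges: each chloride is −1. With an overall charge of −2 the tungsten centre must be in the +4 oxidation state.
Group 6 minus oxidation state 4 gives a d² configuration.
In an octahedral field the d² configuration is t₂g²e_g⁰ (only one arrangement possible), giving 2 unpaired electrons.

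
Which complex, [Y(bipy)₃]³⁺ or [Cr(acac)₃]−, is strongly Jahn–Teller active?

[Cr(acac)₃]−

[Y(bipy)₃]³⁺: 2,2′-bipyridine is neutral; balancing the +3 overall charge requires Y(III). Yttrium is a group-3 element; Y(III) is therefore d⁰. The d⁰ configuration leaves the e_g set evenly filled (or empty) — no strong Jahn–Teller driving force.
[Cr(acac)₃]−: Ligand charges: each acetylacetonate is −1. With an overall charge of −1 the chromium centre must be in the +2 oxidation state. Cr sits in group 6, so the d-electron count is 6 − 2 = 4. Acetylacetonate is a weak-field ligand for a first-row metal, so the complex is high-spin. The t₂g³e_g¹ (high-spin) configuration has an unevenly filled e_g set; the Jahn–Teller theorem predicts a tetragonal distortion (typically axial elongation) to lift the degeneracy.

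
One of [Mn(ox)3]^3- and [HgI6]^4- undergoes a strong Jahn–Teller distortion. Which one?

[Mn(ox)3]^3-: Each oxalate is −2; balancing the −3 overall charge requires Mn(III). Mn sits in group 7, so the d-electron count is 7 − 3 = 4. Oxalate is a weak-field ligand for a first-row metal, so the complex is high-spin. The t₂g³e_g¹ (high-spin) configuration has an unevenly filled e_g set; the Jahn–Teller theorem predicts a tetragonal distortion (typically axial elongation) to lift the degeneracy.
[HgI6]^4-: Each iodide is −1; balancing the −4 overall charge requires Hg(II). Hg sits in group 12, so the d-electron count is 12 − 2 = 10. The d¹⁰ configuration leaves the e_g set evenly filled (or empty) — no strong Jahn–Teller driving force.

[Mn(ox)3]^3-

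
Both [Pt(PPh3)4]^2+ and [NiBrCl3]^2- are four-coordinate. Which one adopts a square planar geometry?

For [Pt(PPh3)4]^2+: Summing ligand charges against the +2 overall charge gives an oxidation state of +2 for platinum. Platinum is a group-10 element; Pt(II) is therefore d⁸. A 5d d⁸ ion has a large crystal-field splitting; square planar leaves the high-energy d_{x²−y²} orbital empty and maximises CFSE. → square planar.
For [NiBrCl3]^2-: Each bromide is −1; each chloride is −1; balancing the −2 overall charge requires Ni(II). Ni sits in group 10, so the d-electron count is 10 − 2 = 8. Bromide and chloride are weak-field ligands. With weak-field ligands the CFSE gain from square planar is small, so a 3d d⁸ ion takes the sterically preferred tetrahedral geometry. → tetrahedral.

[Pt(PPh3)4]^2+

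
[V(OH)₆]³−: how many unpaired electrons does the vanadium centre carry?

Each hydroxide is −1; balancing the −3 overall charge requires V(III).
Vanadium is a group-5 element; V(III) is therefore d².
In an octahedral field the d² configuration is t₂g²e_g⁰ (only one arrangement possible), giving 2 unpaired electrons.

2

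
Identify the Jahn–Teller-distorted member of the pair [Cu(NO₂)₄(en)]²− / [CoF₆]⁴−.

[Cu(NO₂)₄(en)]²−: Each nitro (N-bound nitrite) is −1; ethylenediamine is neutral; balancing the −2 overall charge requires Cu(II). Group 11 minus oxidation state 2 gives a d⁹ configuration. The t₂g⁶e_g³ configuration has an unevenly filled e_g set; the Jahn–Teller theorem predicts a tetragonal distortion (typically axial elongation) to lift the degeneracy.
[CoF₆]⁴−: Ligand charges: each fluoride is −1. With an overall charge of −4 the cobalt centre must be in the +2 oxidation state. Group 9 minus oxidation state 2 gives a d⁷ configuration. Fluoride is a weak-field ligand for a first-row metal, so the complex is high-spin. The d⁷ configuration leaves the e_g set evenly filled (or empty) — no strong Jahn–Teller driving force.

[Cu(NO₂)₄(en)]²−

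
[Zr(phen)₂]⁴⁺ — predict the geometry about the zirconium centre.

tetrahedral

Summing ligand charges against the +4 overall charge gives an oxidation state of +4 for zirconium.
Group 4 minus oxidation state 4 gives a d⁰ configuration.
Counting donor atoms: 2×1,10-phenanthroline (bidentate) → 4 donors. Coordination number = 4.
A d⁰ ion has no crystal-field stabilisation preference between square planar and tetrahedral, so four ligands adopt the sterically favoured tetrahedral geometry.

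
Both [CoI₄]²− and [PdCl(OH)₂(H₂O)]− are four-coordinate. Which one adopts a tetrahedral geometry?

[CoI₄]²−

For [CoI₄]²−: Ligand charges: each iodide is −1. With an overall charge of −2 the cobalt centre must be in the +2 oxidation state. Co sits in group 9, so the d-electron count is 9 − 2 = 7. For a high-spin 3d d⁷ ion with weak-field ligands the small Δₜ gives little square-planar CFSE advantage, so four ligands adopt the sterically favoured tetrahedral geometry. → tetrahedral.
For [PdCl(OH)₂(H₂O)]−: Ligand charges: each chloride is −1; each hydroxide is −1; water is neutral. With an overall charge of −1 the palladium centre must be in the +2 oxidation state. Palladium is a group-10 element; Pd(II) is therefore d⁸. A 4d d⁸ ion has a large crystal-field splitting; square planar leaves the high-energy d_{x²−y²} orbital empty and maximises CFSE. → square planar.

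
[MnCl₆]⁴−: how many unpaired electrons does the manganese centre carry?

Each chloride is −1; balancing the −4 overall charge requires Mn(II).
Manganese is a group-7 element; Mn(II) is therefore d⁵.
The spin state decides the count: Chloride is a weak-field ligand for a first-row metal, so the complex is high-spin.
An octahedral high-spin d⁵ ion is t₂g³e_g², giving 5 unpaired electrons.

5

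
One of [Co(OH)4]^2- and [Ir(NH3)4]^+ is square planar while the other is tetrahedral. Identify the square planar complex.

[Ir(NH3)4]^+

For [Co(OH)4]^2-: Each hydroxide is −1; balancing the −2 overall charge requires Co(II). Group 9 minus oxidation state 2 gives a d⁷ configuration. For a high-spin 3d d⁷ ion with weak-field ligands the small Δₜ gives little square-planar CFSE advantage, so four ligands adopt the sterically favoured tetrahedral geometry. → tetrahedral.
For [Ir(NH3)4]^+: Summing ligand charges against the +1 overall charge gives an oxidation state of +1 for iridium. Group 9 minus oxidation state 1 gives a d⁸ configuration. A 5d d⁸ ion has a large crystal-field splitting; square planar leaves the high-energy d_{x²−y²} orbital empty and maximises CFSE. → square planar.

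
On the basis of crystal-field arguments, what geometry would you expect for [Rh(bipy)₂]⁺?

square planar

Ligand charges: 2,2′-bipyridine is neutral. With an overall charge of +1 the rhodium centre must be in the +1 oxidation state.
Rh sits in group 9, so the d-electron count is 9 − 1 = 8.
Counting donor atoms: 2×2,2′-bipyridine (bidentate) → 4 donors. Coordination number = 4.
A 4d d⁸ ion has a large crystal-field splitting; square planar leaves the high-energy d_{x²−y²} orbital empty and maximises CFSE.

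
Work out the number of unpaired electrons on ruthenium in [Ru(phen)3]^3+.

1 unpaired electron

Ligand charges: 1,10-phenanthroline is neutral. With an overall charge of +3 the ruthenium centre must be in the +3 oxidation state.
Group 8 minus oxidation state 3 gives a d⁵ configuration.
Counting donor atoms: 3×1,10-phenanthroline (bidentate) → 6 donors. Coordination number = 6.
The spin state decides the count: a 4d ion has a large Δₒ and is invariably low-spin.
An octahedral low-spin d⁵ ion is t₂g⁵e_g⁰, giving 1 unpaired electron.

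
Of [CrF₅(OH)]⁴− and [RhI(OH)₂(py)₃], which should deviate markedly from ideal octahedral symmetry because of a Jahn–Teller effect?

[CrF₅(OH)]⁴−: Each fluoride is −1; each hydroxide is −1; balancing the −4 overall charge requires Cr(II). Cr sits in group 6, so the d-electron count is 6 − 2 = 4. Fluoride and hydroxide are weak-field ligands for a first-row metal, so the complex is high-spin. The t₂g³e_g¹ (high-spin) configuration has an unevenly filled e_g set; the Jahn–Teller theorem predicts a tetragonal distortion (typically axial elongation) to lift the degeneracy.
[RhI(OH)₂(py)₃]: Summing ligand charges against the 0 overall charge gives an oxidation state of +3 for rhodium. Rh sits in group 9, so the d-electron count is 9 − 3 = 6. A 4d ion has a large Δₒ and is invariably low-spin. The d⁶ configuration leaves the e_g set evenly filled (or empty) — no strong Jahn–Teller driving force.

[CrF₅(OH)]⁴−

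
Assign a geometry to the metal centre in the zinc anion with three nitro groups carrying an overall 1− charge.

Ligand charges: each nitro (N-bound nitrite) is −1. With an overall charge of −1 the zinc centre must be in the +2 oxidation state.
Zn sits in group 12, so the d-electron count is 12 − 2 = 10.
With 3 monodentate ligands the coordination number is 3.
Three ligands around a d¹⁰ centre minimise repulsion in a trigonal-planar arrangement.

trigonal planar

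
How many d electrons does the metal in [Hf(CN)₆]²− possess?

d0

Ligand charges: each cyanide is −1. With an overall charge of −2 the hafnium centre must be in the +4 oxidation state.
Hf sits in group 4, so the d-electron count is 4 − 4 = 0.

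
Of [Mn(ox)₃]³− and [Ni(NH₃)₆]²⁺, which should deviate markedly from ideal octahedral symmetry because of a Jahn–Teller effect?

[Mn(ox)₃]³−

[Mn(ox)₃]³−: Each oxalate is −2; balancing the −3 overall charge requires Mn(III). Mn sits in group 7, so the d-electron count is 7 − 3 = 4. Oxalate is a weak-field ligand for a first-row metal, so the complex is high-spin. The t₂g³e_g¹ (high-spin) configuration has an unevenly filled e_g set; the Jahn–Teller theorem predicts a tetragonal distortion (typically axial elongation) to lift the degeneracy.
[Ni(NH₃)₆]²⁺: Summing ligand charges against the +2 overall charge gives an oxidation state of +2 for nickel. Group 10 minus oxidation state 2 gives a d⁸ configuration. The d⁸ configuration leaves the e_g set evenly filled (or empty) — no strong Jahn–Teller driving force.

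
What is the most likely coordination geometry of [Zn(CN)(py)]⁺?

linear

Ligand charges: each cyanide is −1; pyridine is neutral. With an overall charge of +1 the zinc centre must be in the +2 oxidation state.
Zn sits in group 12, so the d-electron count is 12 − 2 = 10.
With 2 monodentate ligands the coordination number is 2.
A d¹⁰ ion with only two ligands adopts a linear arrangement (sp hybridisation; no CFSE preference).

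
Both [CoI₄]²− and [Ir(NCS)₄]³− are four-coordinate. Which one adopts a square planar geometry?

[Ir(NCS)₄]³−

For [CoI₄]²−: Summing ligand charges against the −2 overall charge gives an oxidation state of +2 for cobalt. Cobalt is a group-9 element; Co(II) is therefore d⁷. For a high-spin 3d d⁷ ion with weak-field ligands the small Δₜ gives little square-planar CFSE advantage, so four ligands adopt the sterically favoured tetrahedral geometry. → tetrahedral.
For [Ir(NCS)₄]³−: Ligand charges: each isothiocyanate is −1. With an overall charge of −3 the iridium centre must be in the +1 oxidation state. Iridium is a group-9 element; Ir(I) is therefore d⁸. A 5d d⁸ ion has a large crystal-field splitting; square planar leaves the high-energy d_{x²−y²} orbital empty and maximises CFSE. → square planar.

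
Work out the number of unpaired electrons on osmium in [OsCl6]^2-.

Summing ligand charges against the −2 overall charge gives an oxidation state of +4 for osmium.
Osmium is a group-8 element; Os(IV) is therefore d⁴.
The spin state decides the count: a 5d ion has a large Δₒ and is invariably low-spin.
An octahedral low-spin d⁴ ion is t₂g⁴e_g⁰, giving 2 unpaired electrons.

2 unpaired electrons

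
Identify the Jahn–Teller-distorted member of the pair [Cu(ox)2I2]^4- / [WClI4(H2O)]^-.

[Cu(ox)2I2]^4-: Ligand charges: each oxalate is −2; each iodide is −1. With an overall charge of −4 the copper centre must be in the +2 oxidation state. Copper is a group-11 element; Cu(II) is therefore d⁹. The t₂g⁶e_g³ configuration has an unevenly filled e_g set; the Jahn–Teller theorem predicts a tetragonal distortion (typically axial elongation) to lift the degeneracy.
[WClI4(H2O)]^-: Summing ligand charges against the −1 overall charge gives an oxidation state of +4 for tungsten. Group 6 minus oxidation state 4 gives a d² configuration. The d² configuration leaves the e_g set evenly filled (or empty) — no strong Jahn–Teller driving force.

[Cu(ox)2I2]^4-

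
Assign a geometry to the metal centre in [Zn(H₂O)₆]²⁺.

Ligand charges: water is neutral. With an overall charge of +2 the zinc centre must be in the +2 oxidation state.
Group 12 minus oxidation state 2 gives a d¹⁰ configuration.
Coordination number: 6.
Six donors around a single metal centre give an octahedral coordination sphere.

octahedral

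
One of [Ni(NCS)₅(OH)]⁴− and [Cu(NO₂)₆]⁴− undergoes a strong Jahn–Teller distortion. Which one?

[Ni(NCS)₅(OH)]⁴−: Ligand charges: each isothiocyanate is −1; each hydroxide is −1. With an overall charge of −4 the nickel centre must be in the +2 oxidation state. Nickel is a group-10 element; Ni(II) is therefore d⁸. The d⁸ configuration leaves the e_g set evenly filled (or empty) — no strong Jahn–Teller driving force.
[Cu(NO₂)₆]⁴−: Each nitro (N-bound nitrite) is −1; balancing the −4 overall charge requires Cu(II). Copper is a group-11 element; Cu(II) is therefore d⁹. The t₂g⁶e_g³ configuration has an unevenly filled e_g set; the Jahn–Teller theorem predicts a tetragonal distortion (typically axial elongation) to lift the degeneracy.

[Cu(NO₂)₆]⁴−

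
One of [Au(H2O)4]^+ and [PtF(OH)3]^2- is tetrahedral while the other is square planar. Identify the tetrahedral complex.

[Au(H2O)4]^+

For [Au(H2O)4]^+: Summing ligand charges against the +1 overall charge gives an oxidation state of +1 for gold. Au sits in group 11, so the d-electron count is 11 − 1 = 10. A d¹⁰ ion has no crystal-field stabilisation preference between square planar and tetrahedral, so four ligands adopt the sterically favoured tetrahedral geometry. → tetrahedral.
For [PtF(OH)3]^2-: Each fluoride is −1; each hydroxide is −1; balancing the −2 overall charge requires Pt(II). Group 10 minus oxidation state 2 gives a d⁸ configuration. A 5d d⁸ ion has a large crystal-field splitting; square planar leaves the high-energy d_{x²−y²} orbital empty and maximises CFSE. → square planar.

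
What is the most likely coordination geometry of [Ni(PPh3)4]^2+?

square planar

Ligand charges: triphenylphosphine is neutral. With an overall charge of +2 the nickel centre must be in the +2 oxidation state.
Ni sits in group 10, so the d-electron count is 10 − 2 = 8.
With 4 monodentate ligands the coordination number is 4.
Triphenylphosphine is a strong-field ligand (high in the spectrochemical series).
A 3d d⁸ ion with strong-field ligands gains enough CFSE to favour square planar over tetrahedral.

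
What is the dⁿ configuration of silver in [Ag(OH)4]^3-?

d10

Ligand charges: each hydroxide is −1. With an overall charge of −3 the silver centre must be in the +1 oxidation state.
Ag sits in group 11, so the d-electron count is 11 − 1 = 10.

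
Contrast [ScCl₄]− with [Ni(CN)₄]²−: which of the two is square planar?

[Ni(CN)₄]²−

For [ScCl₄]−: Summing ligand charges against the −1 overall charge gives an oxidation state of +3 for scandium. Sc sits in group 3, so the d-electron count is 3 − 3 = 0. A d⁰ ion has no crystal-field stabilisation preference between square planar and tetrahedral, so four ligands adopt the sterically favoured tetrahedral geometry. → tetrahedral.
For [Ni(CN)₄]²−: Summing ligand charges against the −2 overall charge gives an oxidation state of +2 for nickel. Group 10 minus oxidation state 2 gives a d⁸ configuration. Cyanide is a strong-field ligand (high in the spectrochemical series). A 3d d⁸ ion with strong-field ligands gains enough CFSE to favour square planar over tetrahedral. → square planar.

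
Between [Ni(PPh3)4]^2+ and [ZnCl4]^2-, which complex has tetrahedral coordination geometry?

For [Ni(PPh3)4]^2+: Triphenylphosphine is neutral; balancing the +2 overall charge requires Ni(II). Nickel is a group-10 element; Ni(II) is therefore d⁸. Triphenylphosphine is a strong-field ligand (high in the spectrochemical series). A 3d d⁸ ion with strong-field ligands gains enough CFSE to favour square planar over tetrahedral. → square planar.
For [ZnCl4]^2-: Each chloride is −1; balancing the −2 overall charge requires Zn(II). Zn sits in group 12, so the d-electron count is 12 − 2 = 10. A d¹⁰ ion has no crystal-field stabilisation preference between square planar and tetrahedral, so four ligands adopt the sterically favoured tetrahedral geometry. → tetrahedral.

[ZnCl4]^2-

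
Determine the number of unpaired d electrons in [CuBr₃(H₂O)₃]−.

Summing ligand charges against the −1 overall charge gives an oxidation state of +2 for copper.
Copper is a group-11 element; Cu(II) is therefore d⁹.
In an octahedral field the d⁹ configuration is t₂g⁶e_g³ (only one arrangement possible), giving 1 unpaired electron.

1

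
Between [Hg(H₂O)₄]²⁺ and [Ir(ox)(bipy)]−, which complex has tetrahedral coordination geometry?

[Hg(H₂O)₄]²⁺

For [Hg(H₂O)₄]²⁺: Ligand charges: water is neutral. With an overall charge of +2 the mercury centre must be in the +2 oxidation state. Mercury is a group-12 element; Hg(II) is therefore d¹⁰. A d¹⁰ ion has no crystal-field stabilisation preference between square planar and tetrahedral, so four ligands adopt the sterically favoured tetrahedral geometry. → tetrahedral.
For [Ir(ox)(bipy)]−: Ligand charges: each oxalate is −2; 2,2′-bipyridine is neutral. With an overall charge of −1 the iridium centre must be in the +1 oxidation state. Group 9 minus oxidation state 1 gives a d⁸ configuration. A 5d d⁸ ion has a large crystal-field splitting; square planar leaves the high-energy d_{x²−y²} orbital empty and maximises CFSE. → square planar.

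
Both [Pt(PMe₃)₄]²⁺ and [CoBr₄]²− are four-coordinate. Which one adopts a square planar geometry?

[Pt(PMe₃)₄]²⁺

For [Pt(PMe₃)₄]²⁺: Trimethylphosphine is neutral; balancing the +2 overall charge requires Pt(II). Platinum is a group-10 element; Pt(II) is therefore d⁸. A 5d d⁸ ion has a large crystal-field splitting; square planar leaves the high-energy d_{x²−y²} orbital empty and maximises CFSE. → square planar.
For [CoBr₄]²−: Each bromide is −1; balancing the −2 overall charge requires Co(II). Group 9 minus oxidation state 2 gives a d⁷ configuration. For a high-spin 3d d⁷ ion with weak-field ligands the small Δₜ gives little square-planar CFSE advantage, so four ligands adopt the sterically favoured tetrahedral geometry. → tetrahedral.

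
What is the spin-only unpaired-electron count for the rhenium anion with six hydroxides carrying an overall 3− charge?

Each hydroxide is −1; balancing the −3 overall charge requires Re(III).
Re sits in group 7, so the d-electron count is 7 − 3 = 4.
The spin state decides the count: a 5d ion has a large Δₒ and is invariably low-spin.
An octahedral low-spin d⁴ ion is t₂g⁴e_g⁰, giving 2 unpaired electrons.

2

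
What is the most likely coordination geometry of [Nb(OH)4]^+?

Each hydroxide is −1; balancing the +1 overall charge requires Nb(V).
Niobium is a group-5 element; Nb(V) is therefore d⁰.
With 4 monodentate ligands the coordination number is 4.
A d⁰ ion has no crystal-field stabilisation preference between square planar and tetrahedral, so four ligands adopt the sterically favoured tetrahedral geometry.

tetrahedral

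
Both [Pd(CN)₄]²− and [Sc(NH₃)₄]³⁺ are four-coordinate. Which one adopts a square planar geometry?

[Pd(CN)₄]²−

For [Pd(CN)₄]²−: Each cyanide is −1; balancing the −2 overall charge requires Pd(II). Palladium is a group-10 element; Pd(II) is therefore d⁸. A 4d d⁸ ion has a large crystal-field splitting; square planar leaves the high-energy d_{x²−y²} orbital empty and maximises CFSE. → square planar.
For [Sc(NH₃)₄]³⁺: Summing ligand charges against the +3 overall charge gives an oxidation state of +3 for scandium. Scandium is a group-3 element; Sc(III) is therefore d⁰. A d⁰ ion has no crystal-field stabilisation preference between square planar and tetrahedral, so four ligands adopt the sterically favoured tetrahedral geometry. → tetrahedral.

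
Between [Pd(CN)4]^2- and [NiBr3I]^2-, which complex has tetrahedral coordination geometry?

For [Pd(CN)4]^2-: Ligand charges: each cyanide is −1. With an overall charge of −2 the palladium centre must be in the +2 oxidation state. Pd sits in group 10, so the d-electron count is 10 − 2 = 8. A 4d d⁸ ion has a large crystal-field splitting; square planar leaves the high-energy d_{x²−y²} orbital empty and maximises CFSE. → square planar.
For [NiBr3I]^2-: Summing ligand charges against the −2 overall charge gives an oxidation state of +2 for nickel. Group 10 minus oxidation state 2 gives a d⁸ configuration. Bromide and iodide are weak-field ligands. With weak-field ligands the CFSE gain from square planar is small, so a 3d d⁸ ion takes the sterically preferred tetrahedral geometry. → tetrahedral.

[NiBr3I]^2-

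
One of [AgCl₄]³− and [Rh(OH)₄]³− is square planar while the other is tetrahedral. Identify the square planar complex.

For [AgCl₄]³−: Ligand charges: each chloride is −1. With an overall charge of −3 the silver centre must be in the +1 oxidation state. Ag sits in group 11, so the d-electron count is 11 − 1 = 10. A d¹⁰ ion has no crystal-field stabilisation preference between square planar and tetrahedral, so four ligands adopt the sterically favoured tetrahedral geometry. → tetrahedral.
For [Rh(OH)₄]³−: Each hydroxide is −1; balancing the −3 overall charge requires Rh(I). Rhodium is a group-9 element; Rh(I) is therefore d⁸. A 4d d⁸ ion has a large crystal-field splitting; square planar leaves the high-energy d_{x²−y²} orbital empty and maximises CFSE. → square planar.

[Rh(OH)₄]³−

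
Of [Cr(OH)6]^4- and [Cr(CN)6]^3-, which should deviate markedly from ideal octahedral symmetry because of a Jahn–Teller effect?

[Cr(OH)6]^4-: Ligand charges: each hydroxide is −1. With an overall charge of −4 the chromium centre must be in the +2 oxidation state. Chromium is a group-6 element; Cr(II) is therefore d⁴. Hydroxide is a weak-field ligand for a first-row metal, so the complex is high-spin. The t₂g³e_g¹ (high-spin) configuration has an unevenly filled e_g set; the Jahn–Teller theorem predicts a tetragonal distortion (typically axial elongation) to lift the degeneracy.
[Cr(CN)6]^3-: Each cyanide is −1; balancing the −3 overall charge requires Cr(III). Cr sits in group 6, so the d-electron count is 6 − 3 = 3. The d³ configuration leaves the e_g set evenly filled (or empty) — no strong Jahn–Teller driving force.

[Cr(OH)6]^4-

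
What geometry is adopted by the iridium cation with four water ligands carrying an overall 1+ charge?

Summing ligand charges against the +1 overall charge gives an oxidation state of +1 for iridium.
Group 9 minus oxidation state 1 gives a d⁸ configuration.
Coordination number: 4.
A 5d d⁸ ion has a large crystal-field splitting; square planar leaves the high-energy d_{x²−y²} orbital empty and maximises CFSE.

square planar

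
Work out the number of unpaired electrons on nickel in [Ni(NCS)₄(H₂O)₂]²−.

2

Summing ligand charges against the −2 overall charge gives an oxidation state of +2 for nickel.
Group 10 minus oxidation state 2 gives a d⁸ configuration.
In an octahedral field the d⁸ configuration is t₂g⁶e_g² (only one arrangement possible), giving 2 unpaired electrons.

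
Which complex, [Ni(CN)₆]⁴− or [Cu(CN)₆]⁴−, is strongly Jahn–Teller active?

[Ni(CN)₆]⁴−: Each cyanide is −1; balancing the −4 overall charge requires Ni(II). Ni sits in group 10, so the d-electron count is 10 − 2 = 8. The d⁸ configuration leaves the e_g set evenly filled (or empty) — no strong Jahn–Teller driving force.
[Cu(CN)₆]⁴−: Each cyanide is −1; balancing the −4 overall charge requires Cu(II). Copper is a group-11 element; Cu(II) is therefore d⁹. The t₂g⁶e_g³ configuration has an unevenly filled e_g set; the Jahn–Teller theorem predicts a tetragonal distortion (typically axial elongation) to lift the degeneracy.

[Cu(CN)₆]⁴−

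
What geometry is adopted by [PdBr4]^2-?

Summing ligand charges against the −2 overall charge gives an oxidation state of +2 for palladium.
Pd sits in group 10, so the d-electron count is 10 − 2 = 8.
Coordination number: 4.
A 4d d⁸ ion has a large crystal-field splitting; square planar leaves the high-energy d_{x²−y²} orbital empty and maximises CFSE.

square planar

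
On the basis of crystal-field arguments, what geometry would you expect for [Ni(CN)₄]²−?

square planar

Ligand charges: each cyanide is −1. With an overall charge of −2 the nickel centre must be in the +2 oxidation state.
Group 10 minus oxidation state 2 gives a d⁸ configuration.
With 4 monodentate ligands the coordination number is 4.
Cyanide is a strong-field ligand (high in the spectrochemical series).
A 3d d⁸ ion with strong-field ligands gains enough CFSE to favour square planar over tetrahedral.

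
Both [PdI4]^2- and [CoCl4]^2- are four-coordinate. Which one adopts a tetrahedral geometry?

For [PdI4]^2-: Summing ligand charges against the −2 overall charge gives an oxidation state of +2 for palladium. Palladium is a group-10 element; Pd(II) is therefore d⁸. A 4d d⁸ ion has a large crystal-field splitting; square planar leaves the high-energy d_{x²−y²} orbital empty and maximises CFSE. → square planar.
For [CoCl4]^2-: Each chloride is −1; balancing the −2 overall charge requires Co(II). Group 9 minus oxidation state 2 gives a d⁷ configuration. For a high-spin 3d d⁷ ion with weak-field ligands the small Δₜ gives little square-planar CFSE advantage, so four ligands adopt the sterically favoured tetrahedral geometry. → tetrahedral.

[CoCl4]^2-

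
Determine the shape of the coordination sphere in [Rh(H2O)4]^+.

square planar

Ligand charges: water is neutral. With an overall charge of +1 the rhodium centre must be in the +1 oxidation state.
Group 9 minus oxidation state 1 gives a d⁸ configuration.
With 4 monodentate ligands the coordination number is 4.
A 4d d⁸ ion has a large crystal-field splitting; square planar leaves the high-energy d_{x²−y²} orbital empty and maximises CFSE.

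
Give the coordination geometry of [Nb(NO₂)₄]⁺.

Summing ligand charges against the +1 overall charge gives an oxidation state of +5 for niobium.
Niobium is a group-5 element; Nb(V) is therefore d⁰.
Coordination number: 4.
A d⁰ ion has no crystal-field stabilisation preference between square planar and tetrahedral, so four ligands adopt the sterically favoured tetrahedral geometry.

tetrahedral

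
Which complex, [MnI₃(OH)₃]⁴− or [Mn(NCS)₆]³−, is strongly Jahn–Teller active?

[MnI₃(OH)₃]⁴−: Summing ligand charges against the −4 overall charge gives an oxidation state of +2 for manganese. Manganese is a group-7 element; Mn(II) is therefore d⁵. Hydroxide and iodide are weak-field ligands for a first-row metal, so the complex is high-spin. The d⁵ configuration leaves the e_g set evenly filled (or empty) — no strong Jahn–Teller driving force.
[Mn(NCS)₆]³−: Each isothiocyanate is −1; balancing the −3 overall charge requires Mn(III). Group 7 minus oxidation state 3 gives a d⁴ configuration. Isothiocyanate is a weak-field ligand for a first-row metal, so the complex is high-spin. The t₂g³e_g¹ (high-spin) configuration has an unevenly filled e_g set; the Jahn–Teller theorem predicts a tetragonal distortion (typically axial elongation) to lift the degeneracy.

[Mn(NCS)₆]³−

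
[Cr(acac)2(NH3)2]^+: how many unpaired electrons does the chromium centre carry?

3

Summing ligand charges against the +1 overall charge gives an oxidation state of +3 for chromium.
Group 6 minus oxidation state 3 gives a d³ configuration.
Counting donor atoms: 2×acetylacetonate (bidentate) → 4 donors; 2×ammonia (monodentate) → 2 donors. Coordination number = 6.
In an octahedral field the d³ configuration is t₂g³e_g⁰ (only one arrangement possible), giving 3 unpaired electrons.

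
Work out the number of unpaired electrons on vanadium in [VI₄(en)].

1 unpaired electron

Summing ligand charges against the 0 overall charge gives an oxidation state of +4 for vanadium.
Group 5 minus oxidation state 4 gives a d¹ configuration.
Counting donor atoms: 4×iodide (monodentate) → 4 donors; 1×ethylenediamine (bidentate) → 2 donors. Coordination number = 6.
In an octahedral field the d¹ configuration is t₂g¹e_g⁰ (only one arrangement possible), giving 1 unpaired electron.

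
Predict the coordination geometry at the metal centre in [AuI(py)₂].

Each iodide is −1; pyridine is neutral; balancing the 0 overall charge requires Au(I).
Gold is a group-11 element; Au(I) is therefore d¹⁰.
With 3 monodentate ligands the coordination number is 3.
Three ligands around a d¹⁰ centre minimise repulsion in a trigonal-planar arrangement.

trigonal planar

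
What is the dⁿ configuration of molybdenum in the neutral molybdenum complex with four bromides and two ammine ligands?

d2

Ligand charges: each bromide is −1; ammonia is neutral. With an overall charge of 0 the molybdenum centre must be in the +4 oxidation state.
Group 6 minus oxidation state 4 gives a d² configuration.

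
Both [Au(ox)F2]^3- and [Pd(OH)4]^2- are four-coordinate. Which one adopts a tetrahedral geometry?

[Au(ox)F2]^3-

For [Au(ox)F2]^3-: Each oxalate is −2; each fluoride is −1; balancing the −3 overall charge requires Au(I). Group 11 minus oxidation state 1 gives a d¹⁰ configuration. A d¹⁰ ion has no crystal-field stabilisation preference between square planar and tetrahedral, so four ligands adopt the sterically favoured tetrahedral geometry. → tetrahedral.
For [Pd(OH)4]^2-: Ligand charges: each hydroxide is −1. With an overall charge of −2 the palladium centre must be in the +2 oxidation state. Pd sits in group 10, so the d-electron count is 10 − 2 = 8. A 4d d⁸ ion has a large crystal-field splitting; square planar leaves the high-energy d_{x²−y²} orbital empty and maximises CFSE. → square planar.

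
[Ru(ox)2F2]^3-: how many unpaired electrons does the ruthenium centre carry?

Each oxalate is −2; each fluoride is −1; balancing the −3 overall charge requires Ru(III).
Ruthenium is a group-8 element; Ru(III) is therefore d⁵.
Counting donor atoms: 2×oxalate (bidentate) → 4 donors; 2×fluoride (monodentate) → 2 donors. Coordination number = 6.
The spin state decides the count: a 4d ion has a large Δₒ and is invariably low-spin.
An octahedral low-spin d⁵ ion is t₂g⁵e_g⁰, giving 1 unpaired electron.

1 unpaired electron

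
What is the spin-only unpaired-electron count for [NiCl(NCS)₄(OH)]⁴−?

Each chloride is −1; each isothiocyanate is −1; each hydroxide is −1; balancing the −4 overall charge requires Ni(II).
Nickel is a group-10 element; Ni(II) is therefore d⁸.
In an octahedral field the d⁸ configuration is t₂g⁶e_g² (only one arrangement possible), giving 2 unpaired electrons.

2 unpaired electrons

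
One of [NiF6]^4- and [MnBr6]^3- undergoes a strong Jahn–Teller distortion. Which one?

[MnBr6]^3-

[NiF6]^4-: Ligand charges: each fluoride is −1. With an overall charge of −4 the nickel centre must be in the +2 oxidation state. Nickel is a group-10 element; Ni(II) is therefore d⁸. The d⁸ configuration leaves the e_g set evenly filled (or empty) — no strong Jahn–Teller driving force.
[MnBr6]^3-: Summing ligand charges against the −3 overall charge gives an oxidation state of +3 for manganese. Mn sits in group 7, so the d-electron count is 7 − 3 = 4. Bromide is a weak-field ligand for a first-row metal, so the complex is high-spin. The t₂g³e_g¹ (high-spin) configuration has an unevenly filled e_g set; the Jahn–Teller theorem predicts a tetragonal distortion (typically axial elongation) to lift the degeneracy.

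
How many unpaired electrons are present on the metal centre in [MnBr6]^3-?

Each bromide is −1; balancing the −3 overall charge requires Mn(III).
Mn sits in group 7, so the d-electron count is 7 − 3 = 4.
The spin state decides the count: Bromide is a weak-field ligand for a first-row metal, so the complex is high-spin.
An octahedral high-spin d⁴ ion is t₂g³e_g¹, giving 4 unpaired electrons.

4 unpaired electrons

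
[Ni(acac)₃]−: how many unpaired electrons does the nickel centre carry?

2

Each acetylacetonate is −1; balancing the −1 overall charge requires Ni(II).
Group 10 minus oxidation state 2 gives a d⁸ configuration.
Counting donor atoms: 3×acetylacetonate (bidentate) → 6 donors. Coordination number = 6.
In an octahedral field the d⁸ configuration is t₂g⁶e_g² (only one arrangement possible), giving 2 unpaired electrons.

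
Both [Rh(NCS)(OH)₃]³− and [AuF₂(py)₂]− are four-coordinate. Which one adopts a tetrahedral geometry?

[AuF₂(py)₂]−

For [Rh(NCS)(OH)₃]³−: Summing ligand charges against the −3 overall charge gives an oxidation state of +1 for rhodium. Group 9 minus oxidation state 1 gives a d⁸ configuration. A 4d d⁸ ion has a large crystal-field splitting; square planar leaves the high-energy d_{x²−y²} orbital empty and maximises CFSE. → square planar.
For [AuF₂(py)₂]−: Summing ligand charges against the −1 overall charge gives an oxidation state of +1 for gold. Au sits in group 11, so the d-electron count is 11 − 1 = 10. A d¹⁰ ion has no crystal-field stabilisation preference between square planar and tetrahedral, so four ligands adopt the sterically favoured tetrahedral geometry. → tetrahedral.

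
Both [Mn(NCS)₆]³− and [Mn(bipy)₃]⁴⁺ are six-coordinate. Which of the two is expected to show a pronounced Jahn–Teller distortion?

[Mn(NCS)₆]³−

[Mn(NCS)₆]³−: Each isothiocyanate is −1; balancing the −3 overall charge requires Mn(III). Mn sits in group 7, so the d-electron count is 7 − 3 = 4. Isothiocyanate is a weak-field ligand for a first-row metal, so the complex is high-spin. The t₂g³e_g¹ (high-spin) configuration has an unevenly filled e_g set; the Jahn–Teller theorem predicts a tetragonal distortion (typically axial elongation) to lift the degeneracy.
[Mn(bipy)₃]⁴⁺: Ligand charges: 2,2′-bipyridine is neutral. With an overall charge of +4 the manganese centre must be in the +4 oxidation state. Manganese is a group-7 element; Mn(IV) is therefore d³. The d³ configuration leaves the e_g set evenly filled (or empty) — no strong Jahn–Teller driving force.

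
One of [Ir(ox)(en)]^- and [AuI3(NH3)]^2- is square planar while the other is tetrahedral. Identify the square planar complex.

For [Ir(ox)(en)]^-: Ligand charges: each oxalate is −2; ethylenediamine is neutral. With an overall charge of −1 the iridium centre must be in the +1 oxidation state. Group 9 minus oxidation state 1 gives a d⁸ configuration. A 5d d⁸ ion has a large crystal-field splitting; square planar leaves the high-energy d_{x²−y²} orbital empty and maximises CFSE. → square planar.
For [AuI3(NH3)]^2-: Summing ligand charges against the −2 overall charge gives an oxidation state of +1 for gold. Gold is a group-11 element; Au(I) is therefore d¹⁰. A d¹⁰ ion has no crystal-field stabilisation preference between square planar and tetrahedral, so four ligands adopt the sterically favoured tetrahedral geometry. → tetrahedral.

[Ir(ox)(en)]^-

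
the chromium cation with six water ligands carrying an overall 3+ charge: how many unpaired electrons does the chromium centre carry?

Water is neutral; balancing the +3 overall charge requires Cr(III).
Chromium is a group-6 element; Cr(III) is therefore d³.
In an octahedral field the d³ configuration is t₂g³e_g⁰ (only one arrangement possible), giving 3 unpaired electrons.

3 unpaired electrons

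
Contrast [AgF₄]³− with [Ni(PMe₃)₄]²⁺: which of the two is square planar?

For [AgF₄]³−: Ligand charges: each fluoride is −1. With an overall charge of −3 the silver centre must be in the +1 oxidation state. Group 11 minus oxidation state 1 gives a d¹⁰ configuration. A d¹⁰ ion has no crystal-field stabilisation preference between square planar and tetrahedral, so four ligands adopt the sterically favoured tetrahedral geometry. → tetrahedral.
For [Ni(PMe₃)₄]²⁺: Ligand charges: trimethylphosphine is neutral. With an overall charge of +2 the nickel centre must be in the +2 oxidation state. Ni sits in group 10, so the d-electron count is 10 − 2 = 8. Trimethylphosphine is a strong-field ligand (high in the spectrochemical series). A 3d d⁸ ion with strong-field ligands gains enough CFSE to favour square planar over tetrahedral. → square planar.

[Ni(PMe₃)₄]²⁺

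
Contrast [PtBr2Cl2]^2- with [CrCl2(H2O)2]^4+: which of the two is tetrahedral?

For [PtBr2Cl2]^2-: Summing ligand charges against the −2 overall charge gives an oxidation state of +2 for platinum. Pt sits in group 10, so the d-electron count is 10 − 2 = 8. A 5d d⁸ ion has a large crystal-field splitting; square planar leaves the high-energy d_{x²−y²} orbital empty and maximises CFSE. → square planar.
For [CrCl2(H2O)2]^4+: Ligand charges: each chloride is −1; water is neutral. With an overall charge of +4 the chromium centre must be in the +6 oxidation state. Group 6 minus oxidation state 6 gives a d⁰ configuration. A d⁰ ion has no crystal-field stabilisation preference between square planar and tetrahedral, so four ligands adopt the sterically favoured tetrahedral geometry. → tetrahedral.

[CrCl2(H2O)2]^4+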